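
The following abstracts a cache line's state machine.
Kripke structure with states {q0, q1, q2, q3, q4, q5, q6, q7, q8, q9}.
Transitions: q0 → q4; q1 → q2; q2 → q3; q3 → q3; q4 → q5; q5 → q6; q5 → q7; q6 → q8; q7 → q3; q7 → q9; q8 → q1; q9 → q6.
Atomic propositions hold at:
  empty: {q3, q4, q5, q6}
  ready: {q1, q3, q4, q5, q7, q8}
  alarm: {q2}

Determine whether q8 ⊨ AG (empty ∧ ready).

No

Sat(empty ∧ ready) = {q3, q4, q5}
AG (empty ∧ ready): greatest fixpoint, start Z0 = {q3, q4, q5}, keep only states in Sat with every successor in Z. Z1 = {q3, q4}; Z2 = {q3}; fixed.
Sat(AG (empty ∧ ready)) = {q3}
q8 ∉ Sat(AG (empty ∧ ready)) = {q3}, so the formula does not hold at q8.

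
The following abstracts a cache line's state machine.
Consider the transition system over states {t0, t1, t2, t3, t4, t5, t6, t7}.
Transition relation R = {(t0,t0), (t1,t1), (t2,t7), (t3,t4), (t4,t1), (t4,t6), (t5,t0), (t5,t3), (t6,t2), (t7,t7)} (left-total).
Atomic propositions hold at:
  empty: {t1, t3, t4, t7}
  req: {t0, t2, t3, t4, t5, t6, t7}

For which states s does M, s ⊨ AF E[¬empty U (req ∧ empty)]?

{t2, t3, t4, t5, t6, t7}

Sat(¬empty) = {t0, t2, t5, t6}
Sat(req ∧ empty) = {t3, t4, t7}
E[¬empty U (req ∧ empty)]: least fixpoint, start Z0 = Sat((req ∧ empty)) = {t3, t4, t7}, add states in Sat(¬empty) with some successor in Z. Z1 = {t2, t3, t4, t5, t7}; Z2 = {t2, t3, t4, t5, t6, t7}; fixed.
Sat(E[¬empty U (req ∧ empty)]) = {t2, t3, t4, t5, t6, t7}
AF E[¬empty U (req ∧ empty)]: least fixpoint, start Z0 = {t2, t3, t4, t5, t6, t7}, add states with every successor in Z. Already a fixed point.
Sat(AF E[¬empty U (req ∧ empty)]) = {t2, t3, t4, t5, t6, t7}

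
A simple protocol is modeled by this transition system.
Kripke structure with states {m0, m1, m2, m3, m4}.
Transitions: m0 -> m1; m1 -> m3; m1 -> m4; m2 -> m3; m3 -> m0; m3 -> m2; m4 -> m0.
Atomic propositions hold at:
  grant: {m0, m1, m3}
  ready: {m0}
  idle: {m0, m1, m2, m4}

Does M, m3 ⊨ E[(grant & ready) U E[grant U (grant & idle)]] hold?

Sat(grant & ready) = {m0}
Sat(grant & idle) = {m0, m1}
E[grant U (grant & idle)]: least fixpoint, start Z0 = Sat((grant & idle)) = {m0, m1}, add states in Sat(grant) with some successor in Z. Z1 = {m0, m1, m3}; fixed.
Sat(E[grant U (grant & idle)]) = {m0, m1, m3}
E[(grant & ready) U E[grant U (grant & idle)]]: least fixpoint, start Z0 = Sat(E[grant U (grant & idle)]) = {m0, m1, m3}, add states in Sat(grant & ready) with some successor in Z. Already a fixed point.
Sat(E[(grant & ready) U E[grant U (grant & idle)]]) = {m0, m1, m3}
m3 ∈ Sat(E[(grant & ready) U E[grant U (grant & idle)]]) = {m0, m1, m3}, so the formula holds at m3.

Yes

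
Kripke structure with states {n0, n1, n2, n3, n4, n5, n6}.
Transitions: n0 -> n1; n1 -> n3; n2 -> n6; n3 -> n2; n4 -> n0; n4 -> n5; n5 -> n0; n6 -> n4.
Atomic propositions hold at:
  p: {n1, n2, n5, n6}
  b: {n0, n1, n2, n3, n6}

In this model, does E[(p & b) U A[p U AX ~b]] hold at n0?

Sat(p & b) = {n1, n2, n6}
Sat(~b) = {n4, n5}
Sat(AX ~b) = {s : every successor in {n4, n5}} = {n6}
A[p U AX ~b]: least fixpoint, start Z0 = Sat(AX ~b) = {n6}, add states in Sat(p) with every successor in Z. Z1 = {n2, n6}; fixed.
Sat(A[p U AX ~b]) = {n2, n6}
E[(p & b) U A[p U AX ~b]]: least fixpoint, start Z0 = Sat(A[p U AX ~b]) = {n2, n6}, add states in Sat(p & b) with some successor in Z. Already a fixed point.
Sat(E[(p & b) U A[p U AX ~b]]) = {n2, n6}
n0 ∉ Sat(E[(p & b) U A[p U AX ~b]]) = {n2, n6}, so the formula does not hold at n0.

No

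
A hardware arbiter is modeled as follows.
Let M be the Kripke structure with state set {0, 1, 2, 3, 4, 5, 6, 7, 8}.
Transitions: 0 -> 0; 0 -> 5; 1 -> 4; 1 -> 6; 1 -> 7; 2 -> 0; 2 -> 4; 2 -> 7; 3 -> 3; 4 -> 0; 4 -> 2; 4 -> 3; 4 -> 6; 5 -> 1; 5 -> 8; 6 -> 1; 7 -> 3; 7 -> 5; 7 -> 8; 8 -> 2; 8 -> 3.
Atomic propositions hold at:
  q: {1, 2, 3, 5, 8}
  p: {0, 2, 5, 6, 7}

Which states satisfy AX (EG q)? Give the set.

EG q: greatest fixpoint, start Z0 = {1, 2, 3, 5, 8}, keep only states in Sat with some successor in Z. Z1 = {3, 5, 8}; fixed.
Sat(EG q) = {3, 5, 8}
Sat(AX (EG q)) = {s : every successor in {3, 5, 8}} = {3, 7}

{3, 7}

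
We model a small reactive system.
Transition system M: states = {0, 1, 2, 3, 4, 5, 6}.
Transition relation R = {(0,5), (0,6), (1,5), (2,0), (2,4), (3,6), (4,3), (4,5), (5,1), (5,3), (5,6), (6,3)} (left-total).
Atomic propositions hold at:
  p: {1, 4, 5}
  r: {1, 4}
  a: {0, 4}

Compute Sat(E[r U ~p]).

Sat(~p) = {0, 2, 3, 6}
E[r U ~p]: least fixpoint, start Z0 = Sat(~p) = {0, 2, 3, 6}, add states in Sat(r) with some successor in Z. Z1 = {0, 2, 3, 4, 6}; fixed.
Sat(E[r U ~p]) = {0, 2, 3, 4, 6}

{0, 2, 3, 4, 6}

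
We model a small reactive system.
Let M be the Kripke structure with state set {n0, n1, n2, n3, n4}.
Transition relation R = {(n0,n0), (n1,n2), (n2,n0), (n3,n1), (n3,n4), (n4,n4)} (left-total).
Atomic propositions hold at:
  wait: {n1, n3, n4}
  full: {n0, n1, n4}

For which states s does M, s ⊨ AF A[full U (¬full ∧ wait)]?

{n3}

Sat(¬full) = {n2, n3}
Sat(¬full ∧ wait) = {n3}
A[full U (¬full ∧ wait)]: least fixpoint, start Z0 = Sat((¬full ∧ wait)) = {n3}, add states in Sat(full) with every successor in Z. Already a fixed point.
Sat(A[full U (¬full ∧ wait)]) = {n3}
AF A[full U (¬full ∧ wait)]: least fixpoint, start Z0 = {n3}, add states with every successor in Z. Already a fixed point.
Sat(AF A[full U (¬full ∧ wait)]) = {n3}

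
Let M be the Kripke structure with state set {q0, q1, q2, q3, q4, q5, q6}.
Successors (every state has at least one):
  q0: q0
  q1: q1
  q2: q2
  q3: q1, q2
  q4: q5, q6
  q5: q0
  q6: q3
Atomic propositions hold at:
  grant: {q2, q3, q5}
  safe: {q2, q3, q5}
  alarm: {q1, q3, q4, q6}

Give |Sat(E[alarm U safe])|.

5

E[alarm U safe]: least fixpoint, start Z0 = Sat(safe) = {q2, q3, q5}, add states in Sat(alarm) with some successor in Z. Z1 = {q2, q3, q4, q5, q6}; fixed.
Sat(E[alarm U safe]) = {q2, q3, q4, q5, q6}
|Sat(E[alarm U safe])| = |{q2, q3, q4, q5, q6}| = 5.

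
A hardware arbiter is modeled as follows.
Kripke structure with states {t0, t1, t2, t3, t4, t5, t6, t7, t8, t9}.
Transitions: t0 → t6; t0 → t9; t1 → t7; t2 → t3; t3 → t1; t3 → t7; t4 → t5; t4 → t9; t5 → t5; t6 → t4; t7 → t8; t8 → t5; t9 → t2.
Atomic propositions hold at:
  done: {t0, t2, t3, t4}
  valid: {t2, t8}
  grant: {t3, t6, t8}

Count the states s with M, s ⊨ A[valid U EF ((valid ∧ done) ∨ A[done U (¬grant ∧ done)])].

Sat(valid ∧ done) = {t2}
Sat(¬grant) = {t0, t1, t2, t4, t5, t7, t9}
Sat(¬grant ∧ done) = {t0, t2, t4}
A[done U (¬grant ∧ done)]: least fixpoint, start Z0 = Sat((¬grant ∧ done)) = {t0, t2, t4}, add states in Sat(done) with every successor in Z. Already a fixed point.
Sat(A[done U (¬grant ∧ done)]) = {t0, t2, t4}
Sat((valid ∧ done) ∨ A[done U (¬grant ∧ done)]) = {t0, t2, t4}
EF ((valid ∧ done) ∨ A[done U (¬grant ∧ done)]): least fixpoint, start Z0 = {t0, t2, t4}, add states with some successor in Z. Z1 = {t0, t2, t4, t6, t9}; fixed.
Sat(EF ((valid ∧ done) ∨ A[done U (¬grant ∧ done)])) = {t0, t2, t4, t6, t9}
A[valid U EF ((valid ∧ done) ∨ A[done U (¬grant ∧ done)])]: least fixpoint, start Z0 = Sat(EF ((valid ∧ done) ∨ A[done U (¬grant ∧ done)])) = {t0, t2, t4, t6, t9}, add states in Sat(valid) with every successor in Z. Already a fixed point.
Sat(A[valid U EF ((valid ∧ done) ∨ A[done U (¬grant ∧ done)])]) = {t0, t2, t4, t6, t9}
|Sat(A[valid U EF ((valid ∧ done) ∨ A[done U (¬grant ∧ done)])])| = |{t0, t2, t4, t6, t9}| = 5.

5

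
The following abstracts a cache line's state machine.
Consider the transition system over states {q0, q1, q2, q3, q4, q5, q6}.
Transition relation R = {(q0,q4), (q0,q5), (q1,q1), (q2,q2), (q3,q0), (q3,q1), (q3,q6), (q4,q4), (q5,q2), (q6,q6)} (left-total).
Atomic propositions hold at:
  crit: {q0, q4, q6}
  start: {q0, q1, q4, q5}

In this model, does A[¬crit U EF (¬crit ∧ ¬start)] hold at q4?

No

Sat(¬crit) = {q1, q2, q3, q5}
Sat(¬start) = {q2, q3, q6}
Sat(¬crit ∧ ¬start) = {q2, q3}
EF (¬crit ∧ ¬start): least fixpoint, start Z0 = {q2, q3}, add states with some successor in Z. Z1 = {q2, q3, q5}; Z2 = {q0, q2, q3, q5}; fixed.
Sat(EF (¬crit ∧ ¬start)) = {q0, q2, q3, q5}
A[¬crit U EF (¬crit ∧ ¬start)]: least fixpoint, start Z0 = Sat(EF (¬crit ∧ ¬start)) = {q0, q2, q3, q5}, add states in Sat(¬crit) with every successor in Z. Already a fixed point.
Sat(A[¬crit U EF (¬crit ∧ ¬start)]) = {q0, q2, q3, q5}
q4 ∉ Sat(A[¬crit U EF (¬crit ∧ ¬start)]) = {q0, q2, q3, q5}, so the formula does not hold at q4.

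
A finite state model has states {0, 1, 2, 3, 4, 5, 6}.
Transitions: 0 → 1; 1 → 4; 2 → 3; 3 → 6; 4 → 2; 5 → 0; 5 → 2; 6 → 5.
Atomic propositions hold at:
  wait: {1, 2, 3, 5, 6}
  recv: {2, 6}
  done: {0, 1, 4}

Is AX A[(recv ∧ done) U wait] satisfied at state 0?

Sat(recv ∧ done) = ∅
A[(recv ∧ done) U wait]: least fixpoint, start Z0 = Sat(wait) = {1, 2, 3, 5, 6}, add states in Sat(recv ∧ done) with every successor in Z. Already a fixed point.
Sat(A[(recv ∧ done) U wait]) = {1, 2, 3, 5, 6}
Sat(AX A[(recv ∧ done) U wait]) = {s : every successor in {1, 2, 3, 5, 6}} = {0, 2, 3, 4, 6}
0 ∈ Sat(AX A[(recv ∧ done) U wait]) = {0, 2, 3, 4, 6}, so the formula holds at 0.

Yes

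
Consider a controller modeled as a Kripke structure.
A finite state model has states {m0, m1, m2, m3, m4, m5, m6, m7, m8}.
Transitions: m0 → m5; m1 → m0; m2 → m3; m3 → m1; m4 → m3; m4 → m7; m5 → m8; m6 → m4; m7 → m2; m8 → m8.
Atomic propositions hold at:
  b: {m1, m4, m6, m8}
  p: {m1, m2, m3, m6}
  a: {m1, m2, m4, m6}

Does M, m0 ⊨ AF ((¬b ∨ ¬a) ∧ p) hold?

No

Sat(¬b) = {m0, m2, m3, m5, m7}
Sat(¬a) = {m0, m3, m5, m7, m8}
Sat(¬b ∨ ¬a) = {m0, m2, m3, m5, m7, m8}
Sat((¬b ∨ ¬a) ∧ p) = {m2, m3}
AF ((¬b ∨ ¬a) ∧ p): least fixpoint, start Z0 = {m2, m3}, add states with every successor in Z. Z1 = {m2, m3, m7}; Z2 = {m2, m3, m4, m7}; Z3 = {m2, m3, m4, m6, m7}; fixed.
Sat(AF ((¬b ∨ ¬a) ∧ p)) = {m2, m3, m4, m6, m7}
m0 ∉ Sat(AF ((¬b ∨ ¬a) ∧ p)) = {m2, m3, m4, m6, m7}, so the formula does not hold at m0.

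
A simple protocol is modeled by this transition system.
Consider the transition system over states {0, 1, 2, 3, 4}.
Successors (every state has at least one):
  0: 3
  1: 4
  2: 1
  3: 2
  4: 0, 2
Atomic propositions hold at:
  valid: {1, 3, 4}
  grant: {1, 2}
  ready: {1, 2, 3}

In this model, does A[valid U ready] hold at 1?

A[valid U ready]: least fixpoint, start Z0 = Sat(ready) = {1, 2, 3}, add states in Sat(valid) with every successor in Z. Already a fixed point.
Sat(A[valid U ready]) = {1, 2, 3}
1 ∈ Sat(A[valid U ready]) = {1, 2, 3}, so the formula holds at 1.

Yes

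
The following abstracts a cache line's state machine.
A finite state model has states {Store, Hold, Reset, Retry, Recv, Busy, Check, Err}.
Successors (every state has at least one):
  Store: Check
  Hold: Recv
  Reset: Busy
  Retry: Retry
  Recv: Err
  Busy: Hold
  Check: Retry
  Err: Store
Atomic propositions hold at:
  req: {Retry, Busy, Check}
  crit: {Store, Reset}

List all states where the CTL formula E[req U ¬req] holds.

Sat(¬req) = {Store, Hold, Reset, Recv, Err}
E[req U ¬req]: least fixpoint, start Z0 = Sat(¬req) = {Store, Hold, Reset, Recv, Err}, add states in Sat(req) with some successor in Z. Z1 = {Store, Hold, Reset, Recv, Busy, Err}; fixed.
Sat(E[req U ¬req]) = {Store, Hold, Reset, Recv, Busy, Err}

{Store, Hold, Reset, Recv, Busy, Err}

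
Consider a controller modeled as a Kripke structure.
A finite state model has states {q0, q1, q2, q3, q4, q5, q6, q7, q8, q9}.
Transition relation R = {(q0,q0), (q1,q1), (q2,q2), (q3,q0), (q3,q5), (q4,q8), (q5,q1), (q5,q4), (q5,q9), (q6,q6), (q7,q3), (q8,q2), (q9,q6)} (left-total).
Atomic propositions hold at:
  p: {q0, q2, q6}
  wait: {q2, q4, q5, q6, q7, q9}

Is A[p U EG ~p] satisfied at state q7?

Sat(~p) = {q1, q3, q4, q5, q7, q8, q9}
EG ~p: greatest fixpoint, start Z0 = {q1, q3, q4, q5, q7, q8, q9}, keep only states in Sat with some successor in Z. Z1 = {q1, q3, q4, q5, q7}; Z2 = {q1, q3, q5, q7}; fixed.
Sat(EG ~p) = {q1, q3, q5, q7}
A[p U EG ~p]: least fixpoint, start Z0 = Sat(EG ~p) = {q1, q3, q5, q7}, add states in Sat(p) with every successor in Z. Already a fixed point.
Sat(A[p U EG ~p]) = {q1, q3, q5, q7}
q7 ∈ Sat(A[p U EG ~p]) = {q1, q3, q5, q7}, so the formula holds at q7.

Yes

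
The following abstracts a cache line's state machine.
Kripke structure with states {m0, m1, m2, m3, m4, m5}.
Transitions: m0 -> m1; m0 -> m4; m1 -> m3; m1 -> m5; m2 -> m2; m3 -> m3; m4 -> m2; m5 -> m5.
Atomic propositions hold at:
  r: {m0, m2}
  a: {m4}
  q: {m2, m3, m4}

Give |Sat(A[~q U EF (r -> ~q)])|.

Sat(~q) = {m0, m1, m5}
Sat(r -> ~q) = {m0, m1, m3, m4, m5}
EF (r -> ~q): least fixpoint, start Z0 = {m0, m1, m3, m4, m5}, add states with some successor in Z. Already a fixed point.
Sat(EF (r -> ~q)) = {m0, m1, m3, m4, m5}
A[~q U EF (r -> ~q)]: least fixpoint, start Z0 = Sat(EF (r -> ~q)) = {m0, m1, m3, m4, m5}, add states in Sat(~q) with every successor in Z. Already a fixed point.
Sat(A[~q U EF (r -> ~q)]) = {m0, m1, m3, m4, m5}
|Sat(A[~q U EF (r -> ~q)])| = |{m0, m1, m3, m4, m5}| = 5.

5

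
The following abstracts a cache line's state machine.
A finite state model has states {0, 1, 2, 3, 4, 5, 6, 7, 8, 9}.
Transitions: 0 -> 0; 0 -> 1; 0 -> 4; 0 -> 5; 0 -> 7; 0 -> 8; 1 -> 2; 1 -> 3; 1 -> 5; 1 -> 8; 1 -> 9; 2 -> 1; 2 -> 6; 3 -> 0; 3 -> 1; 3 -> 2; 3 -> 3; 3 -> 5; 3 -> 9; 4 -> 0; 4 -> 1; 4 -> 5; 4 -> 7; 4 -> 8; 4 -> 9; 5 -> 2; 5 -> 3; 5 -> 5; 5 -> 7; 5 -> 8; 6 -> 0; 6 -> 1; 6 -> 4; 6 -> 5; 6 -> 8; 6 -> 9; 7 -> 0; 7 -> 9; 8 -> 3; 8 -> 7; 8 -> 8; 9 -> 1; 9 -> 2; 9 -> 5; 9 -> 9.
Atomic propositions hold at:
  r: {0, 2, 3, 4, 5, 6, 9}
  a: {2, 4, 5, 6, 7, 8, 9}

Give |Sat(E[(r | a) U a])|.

Sat(r | a) = {0, 2, 3, 4, 5, 6, 7, 8, 9}
E[(r | a) U a]: least fixpoint, start Z0 = Sat(a) = {2, 4, 5, 6, 7, 8, 9}, add states in Sat(r | a) with some successor in Z. Z1 = {0, 2, 3, 4, 5, 6, 7, 8, 9}; fixed.
Sat(E[(r | a) U a]) = {0, 2, 3, 4, 5, 6, 7, 8, 9}
|Sat(E[(r | a) U a])| = |{0, 2, 3, 4, 5, 6, 7, 8, 9}| = 9.

9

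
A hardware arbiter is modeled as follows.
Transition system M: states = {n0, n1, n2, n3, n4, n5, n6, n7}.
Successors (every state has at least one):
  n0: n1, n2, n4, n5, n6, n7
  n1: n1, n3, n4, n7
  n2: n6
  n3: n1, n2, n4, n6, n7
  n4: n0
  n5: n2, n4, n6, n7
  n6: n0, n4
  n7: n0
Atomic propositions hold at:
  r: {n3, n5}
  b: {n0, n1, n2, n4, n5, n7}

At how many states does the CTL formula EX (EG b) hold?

7

EG b: greatest fixpoint, start Z0 = {n0, n1, n2, n4, n5, n7}, keep only states in Sat with some successor in Z. Z1 = {n0, n1, n4, n5, n7}; fixed.
Sat(EG b) = {n0, n1, n4, n5, n7}
Sat(EX (EG b)) = {s : some successor in {n0, n1, n4, n5, n7}} = {n0, n1, n3, n4, n5, n6, n7}
|Sat(EX (EG b))| = |{n0, n1, n3, n4, n5, n6, n7}| = 7.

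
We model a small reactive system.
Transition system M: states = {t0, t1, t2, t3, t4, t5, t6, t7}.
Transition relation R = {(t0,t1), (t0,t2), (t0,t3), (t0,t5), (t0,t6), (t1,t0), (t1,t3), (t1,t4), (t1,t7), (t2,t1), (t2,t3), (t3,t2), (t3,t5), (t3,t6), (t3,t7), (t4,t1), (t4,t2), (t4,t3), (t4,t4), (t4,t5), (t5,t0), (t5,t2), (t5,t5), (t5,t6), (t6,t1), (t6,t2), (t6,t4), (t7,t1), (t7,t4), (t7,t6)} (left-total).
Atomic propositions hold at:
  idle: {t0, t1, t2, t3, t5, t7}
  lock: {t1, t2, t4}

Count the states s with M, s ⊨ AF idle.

6

AF idle: least fixpoint, start Z0 = {t0, t1, t2, t3, t5, t7}, add states with every successor in Z. Already a fixed point.
Sat(AF idle) = {t0, t1, t2, t3, t5, t7}
|Sat(AF idle)| = |{t0, t1, t2, t3, t5, t7}| = 6.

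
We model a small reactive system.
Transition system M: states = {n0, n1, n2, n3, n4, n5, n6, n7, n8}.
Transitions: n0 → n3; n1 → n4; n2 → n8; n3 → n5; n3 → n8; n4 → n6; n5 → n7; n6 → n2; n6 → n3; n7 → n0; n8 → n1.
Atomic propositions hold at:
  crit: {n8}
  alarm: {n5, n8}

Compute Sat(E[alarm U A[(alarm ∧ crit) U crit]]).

{n8}

Sat(alarm ∧ crit) = {n8}
A[(alarm ∧ crit) U crit]: least fixpoint, start Z0 = Sat(crit) = {n8}, add states in Sat(alarm ∧ crit) with every successor in Z. Already a fixed point.
Sat(A[(alarm ∧ crit) U crit]) = {n8}
E[alarm U A[(alarm ∧ crit) U crit]]: least fixpoint, start Z0 = Sat(A[(alarm ∧ crit) U crit]) = {n8}, add states in Sat(alarm) with some successor in Z. Already a fixed point.
Sat(E[alarm U A[(alarm ∧ crit) U crit]]) = {n8}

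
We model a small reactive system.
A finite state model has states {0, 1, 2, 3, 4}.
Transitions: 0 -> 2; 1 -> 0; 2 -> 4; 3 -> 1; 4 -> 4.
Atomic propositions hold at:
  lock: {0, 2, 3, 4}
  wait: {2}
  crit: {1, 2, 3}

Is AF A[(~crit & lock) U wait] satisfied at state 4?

Sat(~crit) = {0, 4}
Sat(~crit & lock) = {0, 4}
A[(~crit & lock) U wait]: least fixpoint, start Z0 = Sat(wait) = {2}, add states in Sat(~crit & lock) with every successor in Z. Z1 = {0, 2}; fixed.
Sat(A[(~crit & lock) U wait]) = {0, 2}
AF A[(~crit & lock) U wait]: least fixpoint, start Z0 = {0, 2}, add states with every successor in Z. Z1 = {0, 1, 2}; Z2 = {0, 1, 2, 3}; fixed.
Sat(AF A[(~crit & lock) U wait]) = {0, 1, 2, 3}
4 ∉ Sat(AF A[(~crit & lock) U wait]) = {0, 1, 2, 3}, so the formula does not hold at 4.

No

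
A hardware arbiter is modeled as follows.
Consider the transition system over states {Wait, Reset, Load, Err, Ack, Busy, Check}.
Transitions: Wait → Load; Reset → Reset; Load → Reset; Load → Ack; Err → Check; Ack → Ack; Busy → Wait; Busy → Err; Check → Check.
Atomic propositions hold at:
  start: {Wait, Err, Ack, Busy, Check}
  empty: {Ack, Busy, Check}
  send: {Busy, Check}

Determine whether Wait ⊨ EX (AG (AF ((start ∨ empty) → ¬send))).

Sat(start ∨ empty) = {Wait, Err, Ack, Busy, Check}
Sat(¬send) = {Wait, Reset, Load, Err, Ack}
Sat((start ∨ empty) → ¬send) = {Wait, Reset, Load, Err, Ack}
AF ((start ∨ empty) → ¬send): least fixpoint, start Z0 = {Wait, Reset, Load, Err, Ack}, add states with every successor in Z. Z1 = {Wait, Reset, Load, Err, Ack, Busy}; fixed.
Sat(AF ((start ∨ empty) → ¬send)) = {Wait, Reset, Load, Err, Ack, Busy}
AG (AF ((start ∨ empty) → ¬send)): greatest fixpoint, start Z0 = {Wait, Reset, Load, Err, Ack, Busy}, keep only states in Sat with every successor in Z. Z1 = {Wait, Reset, Load, Ack, Busy}; Z2 = {Wait, Reset, Load, Ack}; fixed.
Sat(AG (AF ((start ∨ empty) → ¬send))) = {Wait, Reset, Load, Ack}
Sat(EX (AG (AF ((start ∨ empty) → ¬send)))) = {s : some successor in {Wait, Reset, Load, Ack}} = {Wait, Reset, Load, Ack, Busy}
Wait ∈ Sat(EX (AG (AF ((start ∨ empty) → ¬send)))) = {Wait, Reset, Load, Ack, Busy}, so the formula holds at Wait.

Yes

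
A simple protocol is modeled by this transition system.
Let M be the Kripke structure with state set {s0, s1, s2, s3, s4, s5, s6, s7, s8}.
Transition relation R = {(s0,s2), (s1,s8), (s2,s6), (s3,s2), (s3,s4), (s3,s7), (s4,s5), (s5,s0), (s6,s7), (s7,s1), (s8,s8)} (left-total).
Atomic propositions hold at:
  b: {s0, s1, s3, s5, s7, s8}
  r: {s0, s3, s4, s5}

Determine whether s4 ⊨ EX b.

Yes

Sat(EX b) = {s : some successor in {s0, s1, s3, s5, s7, s8}} = {s1, s3, s4, s5, s6, s7, s8}
s4 ∈ Sat(EX b) = {s1, s3, s4, s5, s6, s7, s8}, so the formula holds at s4.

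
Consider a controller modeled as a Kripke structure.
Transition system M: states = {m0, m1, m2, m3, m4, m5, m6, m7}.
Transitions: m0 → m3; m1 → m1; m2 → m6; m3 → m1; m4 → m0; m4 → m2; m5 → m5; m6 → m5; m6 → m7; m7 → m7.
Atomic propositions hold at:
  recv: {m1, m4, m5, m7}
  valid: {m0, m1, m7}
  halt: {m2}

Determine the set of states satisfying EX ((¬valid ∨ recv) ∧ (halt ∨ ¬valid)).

{m0, m2, m4, m5, m6}

Sat(¬valid) = {m2, m3, m4, m5, m6}
Sat(¬valid ∨ recv) = {m1, m2, m3, m4, m5, m6, m7}
Sat(halt ∨ ¬valid) = {m2, m3, m4, m5, m6}
Sat((¬valid ∨ recv) ∧ (halt ∨ ¬valid)) = {m2, m3, m4, m5, m6}
Sat(EX ((¬valid ∨ recv) ∧ (halt ∨ ¬valid))) = {s : some successor in {m2, m3, m4, m5, m6}} = {m0, m2, m4, m5, m6}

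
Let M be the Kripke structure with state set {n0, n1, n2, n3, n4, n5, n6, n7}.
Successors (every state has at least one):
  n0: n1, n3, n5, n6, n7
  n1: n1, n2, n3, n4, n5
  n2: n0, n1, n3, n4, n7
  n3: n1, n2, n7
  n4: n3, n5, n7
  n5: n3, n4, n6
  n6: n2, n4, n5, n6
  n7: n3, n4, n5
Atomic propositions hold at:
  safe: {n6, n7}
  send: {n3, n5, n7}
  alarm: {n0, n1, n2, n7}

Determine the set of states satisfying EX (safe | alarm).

Sat(safe | alarm) = {n0, n1, n2, n6, n7}
Sat(EX (safe | alarm)) = {s : some successor in {n0, n1, n2, n6, n7}} = {n0, n1, n2, n3, n4, n5, n6}

{n0, n1, n2, n3, n4, n5, n6}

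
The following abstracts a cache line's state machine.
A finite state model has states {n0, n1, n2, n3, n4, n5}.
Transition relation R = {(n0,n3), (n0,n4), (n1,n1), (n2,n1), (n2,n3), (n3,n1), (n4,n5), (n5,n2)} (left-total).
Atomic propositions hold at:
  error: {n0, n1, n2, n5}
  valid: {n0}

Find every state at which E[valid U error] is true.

{n0, n1, n2, n5}

E[valid U error]: least fixpoint, start Z0 = Sat(error) = {n0, n1, n2, n5}, add states in Sat(valid) with some successor in Z. Already a fixed point.
Sat(E[valid U error]) = {n0, n1, n2, n5}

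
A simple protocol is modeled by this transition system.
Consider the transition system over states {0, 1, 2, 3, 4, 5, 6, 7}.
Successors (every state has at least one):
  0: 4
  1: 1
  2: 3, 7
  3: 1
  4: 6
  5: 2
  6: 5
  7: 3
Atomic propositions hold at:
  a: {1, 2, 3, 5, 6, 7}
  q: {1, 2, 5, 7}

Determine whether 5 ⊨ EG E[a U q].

E[a U q]: least fixpoint, start Z0 = Sat(q) = {1, 2, 5, 7}, add states in Sat(a) with some successor in Z. Z1 = {1, 2, 3, 5, 6, 7}; fixed.
Sat(E[a U q]) = {1, 2, 3, 5, 6, 7}
EG E[a U q]: greatest fixpoint, start Z0 = {1, 2, 3, 5, 6, 7}, keep only states in Sat with some successor in Z. Already a fixed point.
Sat(EG E[a U q]) = {1, 2, 3, 5, 6, 7}
5 ∈ Sat(EG E[a U q]) = {1, 2, 3, 5, 6, 7}, so the formula holds at 5.

Yes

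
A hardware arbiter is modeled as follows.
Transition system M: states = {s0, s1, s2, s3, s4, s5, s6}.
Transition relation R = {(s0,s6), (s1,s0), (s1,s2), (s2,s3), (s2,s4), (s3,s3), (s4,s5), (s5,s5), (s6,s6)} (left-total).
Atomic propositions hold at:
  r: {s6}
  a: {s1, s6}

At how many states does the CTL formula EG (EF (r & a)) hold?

Sat(r & a) = {s6}
EF (r & a): least fixpoint, start Z0 = {s6}, add states with some successor in Z. Z1 = {s0, s6}; Z2 = {s0, s1, s6}; fixed.
Sat(EF (r & a)) = {s0, s1, s6}
EG (EF (r & a)): greatest fixpoint, start Z0 = {s0, s1, s6}, keep only states in Sat with some successor in Z. Already a fixed point.
Sat(EG (EF (r & a))) = {s0, s1, s6}
|Sat(EG (EF (r & a)))| = |{s0, s1, s6}| = 3.

3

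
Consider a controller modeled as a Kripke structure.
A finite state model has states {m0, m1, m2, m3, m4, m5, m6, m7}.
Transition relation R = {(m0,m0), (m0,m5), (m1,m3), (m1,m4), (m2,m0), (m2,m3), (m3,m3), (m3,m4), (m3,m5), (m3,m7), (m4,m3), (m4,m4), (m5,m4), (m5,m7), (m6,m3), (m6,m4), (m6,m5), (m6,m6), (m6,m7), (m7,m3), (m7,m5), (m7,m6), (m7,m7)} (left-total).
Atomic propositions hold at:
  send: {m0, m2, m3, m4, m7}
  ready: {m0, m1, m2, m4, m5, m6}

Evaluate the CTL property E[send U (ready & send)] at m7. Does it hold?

Sat(ready & send) = {m0, m2, m4}
E[send U (ready & send)]: least fixpoint, start Z0 = Sat((ready & send)) = {m0, m2, m4}, add states in Sat(send) with some successor in Z. Z1 = {m0, m2, m3, m4}; Z2 = {m0, m2, m3, m4, m7}; fixed.
Sat(E[send U (ready & send)]) = {m0, m2, m3, m4, m7}
m7 ∈ Sat(E[send U (ready & send)]) = {m0, m2, m3, m4, m7}, so the formula holds at m7.

Yes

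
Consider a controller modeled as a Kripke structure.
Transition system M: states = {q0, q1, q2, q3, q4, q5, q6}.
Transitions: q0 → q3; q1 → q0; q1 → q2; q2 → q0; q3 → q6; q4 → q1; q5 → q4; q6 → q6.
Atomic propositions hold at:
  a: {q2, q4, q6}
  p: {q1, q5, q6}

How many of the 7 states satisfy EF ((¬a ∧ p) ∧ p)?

3

Sat(¬a) = {q0, q1, q3, q5}
Sat(¬a ∧ p) = {q1, q5}
Sat((¬a ∧ p) ∧ p) = {q1, q5}
EF ((¬a ∧ p) ∧ p): least fixpoint, start Z0 = {q1, q5}, add states with some successor in Z. Z1 = {q1, q4, q5}; fixed.
Sat(EF ((¬a ∧ p) ∧ p)) = {q1, q4, q5}
|Sat(EF ((¬a ∧ p) ∧ p))| = |{q1, q4, q5}| = 3.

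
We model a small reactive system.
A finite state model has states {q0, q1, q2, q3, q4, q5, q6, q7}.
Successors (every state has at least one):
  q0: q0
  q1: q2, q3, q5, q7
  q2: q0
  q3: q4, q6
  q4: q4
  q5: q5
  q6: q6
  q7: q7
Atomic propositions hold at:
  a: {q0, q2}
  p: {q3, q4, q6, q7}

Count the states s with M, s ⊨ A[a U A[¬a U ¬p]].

4

Sat(¬a) = {q1, q3, q4, q5, q6, q7}
Sat(¬p) = {q0, q1, q2, q5}
A[¬a U ¬p]: least fixpoint, start Z0 = Sat(¬p) = {q0, q1, q2, q5}, add states in Sat(¬a) with every successor in Z. Already a fixed point.
Sat(A[¬a U ¬p]) = {q0, q1, q2, q5}
A[a U A[¬a U ¬p]]: least fixpoint, start Z0 = Sat(A[¬a U ¬p]) = {q0, q1, q2, q5}, add states in Sat(a) with every successor in Z. Already a fixed point.
Sat(A[a U A[¬a U ¬p]]) = {q0, q1, q2, q5}
|Sat(A[a U A[¬a U ¬p]])| = |{q0, q1, q2, q5}| = 4.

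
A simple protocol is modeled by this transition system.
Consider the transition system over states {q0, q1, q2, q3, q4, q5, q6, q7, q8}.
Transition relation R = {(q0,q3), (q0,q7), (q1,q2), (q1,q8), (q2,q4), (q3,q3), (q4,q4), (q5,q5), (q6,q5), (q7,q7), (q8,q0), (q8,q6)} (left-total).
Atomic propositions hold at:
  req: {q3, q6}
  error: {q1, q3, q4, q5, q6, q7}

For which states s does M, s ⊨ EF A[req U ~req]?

Sat(~req) = {q0, q1, q2, q4, q5, q7, q8}
A[req U ~req]: least fixpoint, start Z0 = Sat(~req) = {q0, q1, q2, q4, q5, q7, q8}, add states in Sat(req) with every successor in Z. Z1 = {q0, q1, q2, q4, q5, q6, q7, q8}; fixed.
Sat(A[req U ~req]) = {q0, q1, q2, q4, q5, q6, q7, q8}
EF A[req U ~req]: least fixpoint, start Z0 = {q0, q1, q2, q4, q5, q6, q7, q8}, add states with some successor in Z. Already a fixed point.
Sat(EF A[req U ~req]) = {q0, q1, q2, q4, q5, q6, q7, q8}

{q0, q1, q2, q4, q5, q6, q7, q8}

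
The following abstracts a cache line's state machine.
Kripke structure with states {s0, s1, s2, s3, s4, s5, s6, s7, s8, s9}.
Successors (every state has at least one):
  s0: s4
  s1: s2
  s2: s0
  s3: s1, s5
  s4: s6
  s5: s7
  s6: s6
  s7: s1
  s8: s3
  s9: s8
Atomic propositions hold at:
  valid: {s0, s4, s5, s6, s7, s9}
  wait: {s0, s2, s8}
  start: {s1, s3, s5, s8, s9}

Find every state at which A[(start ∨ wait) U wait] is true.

{s0, s1, s2, s8, s9}

Sat(start ∨ wait) = {s0, s1, s2, s3, s5, s8, s9}
A[(start ∨ wait) U wait]: least fixpoint, start Z0 = Sat(wait) = {s0, s2, s8}, add states in Sat(start ∨ wait) with every successor in Z. Z1 = {s0, s1, s2, s8, s9}; fixed.
Sat(A[(start ∨ wait) U wait]) = {s0, s1, s2, s8, s9}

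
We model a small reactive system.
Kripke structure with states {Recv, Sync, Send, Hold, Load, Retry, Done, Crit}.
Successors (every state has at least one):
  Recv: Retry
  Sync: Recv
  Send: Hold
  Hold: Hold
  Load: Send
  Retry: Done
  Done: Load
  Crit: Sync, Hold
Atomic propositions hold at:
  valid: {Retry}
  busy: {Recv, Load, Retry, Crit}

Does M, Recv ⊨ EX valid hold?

Sat(EX valid) = {s : some successor in {Retry}} = {Recv}
Recv ∈ Sat(EX valid) = {Recv}, so the formula holds at Recv.

Yes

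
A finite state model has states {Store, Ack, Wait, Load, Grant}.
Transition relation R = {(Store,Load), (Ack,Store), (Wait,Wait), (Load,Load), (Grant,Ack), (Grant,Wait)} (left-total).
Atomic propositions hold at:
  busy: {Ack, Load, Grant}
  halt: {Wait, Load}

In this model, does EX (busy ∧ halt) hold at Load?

Sat(busy ∧ halt) = {Load}
Sat(EX (busy ∧ halt)) = {s : some successor in {Load}} = {Store, Load}
Load ∈ Sat(EX (busy ∧ halt)) = {Store, Load}, so the formula holds at Load.

Yes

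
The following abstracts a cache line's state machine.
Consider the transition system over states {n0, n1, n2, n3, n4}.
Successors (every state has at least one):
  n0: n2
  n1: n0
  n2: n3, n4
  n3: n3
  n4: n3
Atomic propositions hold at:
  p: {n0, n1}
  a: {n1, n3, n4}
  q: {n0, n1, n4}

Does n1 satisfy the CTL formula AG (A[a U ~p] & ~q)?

No

Sat(~p) = {n2, n3, n4}
A[a U ~p]: least fixpoint, start Z0 = Sat(~p) = {n2, n3, n4}, add states in Sat(a) with every successor in Z. Already a fixed point.
Sat(A[a U ~p]) = {n2, n3, n4}
Sat(~q) = {n2, n3}
Sat(A[a U ~p] & ~q) = {n2, n3}
AG (A[a U ~p] & ~q): greatest fixpoint, start Z0 = {n2, n3}, keep only states in Sat with every successor in Z. Z1 = {n3}; fixed.
Sat(AG (A[a U ~p] & ~q)) = {n3}
n1 ∉ Sat(AG (A[a U ~p] & ~q)) = {n3}, so the formula does not hold at n1.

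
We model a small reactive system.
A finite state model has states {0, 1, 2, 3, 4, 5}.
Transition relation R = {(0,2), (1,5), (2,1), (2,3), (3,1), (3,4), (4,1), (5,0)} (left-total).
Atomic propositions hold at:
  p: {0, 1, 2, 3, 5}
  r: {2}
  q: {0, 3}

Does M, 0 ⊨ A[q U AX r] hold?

Sat(AX r) = {s : every successor in {2}} = {0}
A[q U AX r]: least fixpoint, start Z0 = Sat(AX r) = {0}, add states in Sat(q) with every successor in Z. Already a fixed point.
Sat(A[q U AX r]) = {0}
0 ∈ Sat(A[q U AX r]) = {0}, so the formula holds at 0.

Yes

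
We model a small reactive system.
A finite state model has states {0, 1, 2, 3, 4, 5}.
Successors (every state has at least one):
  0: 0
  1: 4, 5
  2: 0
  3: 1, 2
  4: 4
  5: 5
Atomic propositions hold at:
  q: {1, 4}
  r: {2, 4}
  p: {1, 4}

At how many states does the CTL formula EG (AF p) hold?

2

AF p: least fixpoint, start Z0 = {1, 4}, add states with every successor in Z. Already a fixed point.
Sat(AF p) = {1, 4}
EG (AF p): greatest fixpoint, start Z0 = {1, 4}, keep only states in Sat with some successor in Z. Already a fixed point.
Sat(EG (AF p)) = {1, 4}
|Sat(EG (AF p))| = |{1, 4}| = 2.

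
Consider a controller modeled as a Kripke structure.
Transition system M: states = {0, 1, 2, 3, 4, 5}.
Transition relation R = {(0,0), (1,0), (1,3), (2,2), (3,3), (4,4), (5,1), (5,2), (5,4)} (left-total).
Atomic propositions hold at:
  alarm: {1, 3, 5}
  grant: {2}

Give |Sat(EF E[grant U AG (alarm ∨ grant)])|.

Sat(alarm ∨ grant) = {1, 2, 3, 5}
AG (alarm ∨ grant): greatest fixpoint, start Z0 = {1, 2, 3, 5}, keep only states in Sat with every successor in Z. Z1 = {2, 3}; fixed.
Sat(AG (alarm ∨ grant)) = {2, 3}
E[grant U AG (alarm ∨ grant)]: least fixpoint, start Z0 = Sat(AG (alarm ∨ grant)) = {2, 3}, add states in Sat(grant) with some successor in Z. Already a fixed point.
Sat(E[grant U AG (alarm ∨ grant)]) = {2, 3}
EF E[grant U AG (alarm ∨ grant)]: least fixpoint, start Z0 = {2, 3}, add states with some successor in Z. Z1 = {1, 2, 3, 5}; fixed.
Sat(EF E[grant U AG (alarm ∨ grant)]) = {1, 2, 3, 5}
|Sat(EF E[grant U AG (alarm ∨ grant)])| = |{1, 2, 3, 5}| = 4.

4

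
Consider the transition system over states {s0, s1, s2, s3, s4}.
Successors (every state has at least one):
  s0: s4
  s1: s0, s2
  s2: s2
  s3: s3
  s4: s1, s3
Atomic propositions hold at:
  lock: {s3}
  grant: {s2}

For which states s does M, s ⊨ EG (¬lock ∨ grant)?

{s0, s1, s2, s4}

Sat(¬lock) = {s0, s1, s2, s4}
Sat(¬lock ∨ grant) = {s0, s1, s2, s4}
EG (¬lock ∨ grant): greatest fixpoint, start Z0 = {s0, s1, s2, s4}, keep only states in Sat with some successor in Z. Already a fixed point.
Sat(EG (¬lock ∨ grant)) = {s0, s1, s2, s4}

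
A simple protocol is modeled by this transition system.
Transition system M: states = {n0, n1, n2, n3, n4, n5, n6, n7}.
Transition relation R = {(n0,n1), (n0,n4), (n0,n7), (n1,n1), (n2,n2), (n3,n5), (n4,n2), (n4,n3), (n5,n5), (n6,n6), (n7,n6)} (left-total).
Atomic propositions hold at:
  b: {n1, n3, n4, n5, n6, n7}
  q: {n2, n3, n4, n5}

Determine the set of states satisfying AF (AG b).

{n1, n3, n5, n6, n7}

AG b: greatest fixpoint, start Z0 = {n1, n3, n4, n5, n6, n7}, keep only states in Sat with every successor in Z. Z1 = {n1, n3, n5, n6, n7}; fixed.
Sat(AG b) = {n1, n3, n5, n6, n7}
AF (AG b): least fixpoint, start Z0 = {n1, n3, n5, n6, n7}, add states with every successor in Z. Already a fixed point.
Sat(AF (AG b)) = {n1, n3, n5, n6, n7}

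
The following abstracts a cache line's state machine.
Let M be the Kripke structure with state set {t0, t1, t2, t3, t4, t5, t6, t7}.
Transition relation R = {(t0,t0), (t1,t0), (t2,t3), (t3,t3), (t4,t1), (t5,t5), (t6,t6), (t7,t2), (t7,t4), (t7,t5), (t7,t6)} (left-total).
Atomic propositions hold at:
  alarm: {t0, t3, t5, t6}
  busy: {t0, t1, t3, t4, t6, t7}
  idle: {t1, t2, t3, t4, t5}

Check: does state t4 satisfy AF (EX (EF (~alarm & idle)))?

Sat(~alarm) = {t1, t2, t4, t7}
Sat(~alarm & idle) = {t1, t2, t4}
EF (~alarm & idle): least fixpoint, start Z0 = {t1, t2, t4}, add states with some successor in Z. Z1 = {t1, t2, t4, t7}; fixed.
Sat(EF (~alarm & idle)) = {t1, t2, t4, t7}
Sat(EX (EF (~alarm & idle))) = {s : some successor in {t1, t2, t4, t7}} = {t4, t7}
AF (EX (EF (~alarm & idle))): least fixpoint, start Z0 = {t4, t7}, add states with every successor in Z. Already a fixed point.
Sat(AF (EX (EF (~alarm & idle)))) = {t4, t7}
t4 ∈ Sat(AF (EX (EF (~alarm & idle)))) = {t4, t7}, so the formula holds at t4.

Yes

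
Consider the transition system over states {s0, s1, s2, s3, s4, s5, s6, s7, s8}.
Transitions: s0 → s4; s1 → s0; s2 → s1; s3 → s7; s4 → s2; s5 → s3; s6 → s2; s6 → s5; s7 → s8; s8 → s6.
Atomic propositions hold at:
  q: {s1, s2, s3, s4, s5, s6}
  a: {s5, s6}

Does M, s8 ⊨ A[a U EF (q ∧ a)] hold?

Sat(q ∧ a) = {s5, s6}
EF (q ∧ a): least fixpoint, start Z0 = {s5, s6}, add states with some successor in Z. Z1 = {s5, s6, s8}; Z2 = {s5, s6, s7, s8}; Z3 = {s3, s5, s6, s7, s8}; fixed.
Sat(EF (q ∧ a)) = {s3, s5, s6, s7, s8}
A[a U EF (q ∧ a)]: least fixpoint, start Z0 = Sat(EF (q ∧ a)) = {s3, s5, s6, s7, s8}, add states in Sat(a) with every successor in Z. Already a fixed point.
Sat(A[a U EF (q ∧ a)]) = {s3, s5, s6, s7, s8}
s8 ∈ Sat(A[a U EF (q ∧ a)]) = {s3, s5, s6, s7, s8}, so the formula holds at s8.

Yes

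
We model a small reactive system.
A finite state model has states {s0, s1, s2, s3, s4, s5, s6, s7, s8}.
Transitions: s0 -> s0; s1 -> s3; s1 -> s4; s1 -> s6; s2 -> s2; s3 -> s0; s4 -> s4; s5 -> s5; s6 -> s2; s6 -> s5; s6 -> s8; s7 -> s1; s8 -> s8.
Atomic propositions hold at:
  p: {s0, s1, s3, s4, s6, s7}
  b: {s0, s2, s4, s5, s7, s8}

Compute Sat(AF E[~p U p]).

{s0, s1, s3, s4, s6, s7}

Sat(~p) = {s2, s5, s8}
E[~p U p]: least fixpoint, start Z0 = Sat(p) = {s0, s1, s3, s4, s6, s7}, add states in Sat(~p) with some successor in Z. Already a fixed point.
Sat(E[~p U p]) = {s0, s1, s3, s4, s6, s7}
AF E[~p U p]: least fixpoint, start Z0 = {s0, s1, s3, s4, s6, s7}, add states with every successor in Z. Already a fixed point.
Sat(AF E[~p U p]) = {s0, s1, s3, s4, s6, s7}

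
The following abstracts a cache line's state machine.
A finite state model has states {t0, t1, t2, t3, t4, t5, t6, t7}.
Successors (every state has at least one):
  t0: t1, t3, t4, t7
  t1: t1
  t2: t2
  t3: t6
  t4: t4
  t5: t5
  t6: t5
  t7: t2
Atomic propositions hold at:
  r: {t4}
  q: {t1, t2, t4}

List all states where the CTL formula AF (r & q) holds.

Sat(r & q) = {t4}
AF (r & q): least fixpoint, start Z0 = {t4}, add states with every successor in Z. Already a fixed point.
Sat(AF (r & q)) = {t4}

{t4}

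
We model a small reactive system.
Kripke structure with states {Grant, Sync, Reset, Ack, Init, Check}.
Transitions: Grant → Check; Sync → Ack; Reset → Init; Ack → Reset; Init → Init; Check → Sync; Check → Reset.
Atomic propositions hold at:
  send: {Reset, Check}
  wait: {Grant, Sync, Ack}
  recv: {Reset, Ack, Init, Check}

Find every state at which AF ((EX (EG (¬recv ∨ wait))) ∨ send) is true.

{Grant, Sync, Reset, Ack, Check}

Sat(¬recv) = {Grant, Sync}
Sat(¬recv ∨ wait) = {Grant, Sync, Ack}
EG (¬recv ∨ wait): greatest fixpoint, start Z0 = {Grant, Sync, Ack}, keep only states in Sat with some successor in Z. Z1 = {Sync}; Z2 = ∅; fixed.
Sat(EG (¬recv ∨ wait)) = ∅
Sat(EX (EG (¬recv ∨ wait))) = {s : some successor in ∅} = ∅
Sat((EX (EG (¬recv ∨ wait))) ∨ send) = {Reset, Check}
AF ((EX (EG (¬recv ∨ wait))) ∨ send): least fixpoint, start Z0 = {Reset, Check}, add states with every successor in Z. Z1 = {Grant, Reset, Ack, Check}; Z2 = {Grant, Sync, Reset, Ack, Check}; fixed.
Sat(AF ((EX (EG (¬recv ∨ wait))) ∨ send)) = {Grant, Sync, Reset, Ack, Check}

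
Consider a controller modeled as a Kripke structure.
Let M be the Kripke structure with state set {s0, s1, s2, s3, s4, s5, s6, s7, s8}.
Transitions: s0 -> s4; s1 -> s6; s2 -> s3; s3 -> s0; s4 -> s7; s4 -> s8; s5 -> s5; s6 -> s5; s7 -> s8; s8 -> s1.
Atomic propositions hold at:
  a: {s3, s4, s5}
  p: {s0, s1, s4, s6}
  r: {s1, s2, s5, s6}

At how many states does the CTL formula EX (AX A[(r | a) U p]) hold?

Sat(r | a) = {s1, s2, s3, s4, s5, s6}
A[(r | a) U p]: least fixpoint, start Z0 = Sat(p) = {s0, s1, s4, s6}, add states in Sat(r | a) with every successor in Z. Z1 = {s0, s1, s3, s4, s6}; Z2 = {s0, s1, s2, s3, s4, s6}; fixed.
Sat(A[(r | a) U p]) = {s0, s1, s2, s3, s4, s6}
Sat(AX A[(r | a) U p]) = {s : every successor in {s0, s1, s2, s3, s4, s6}} = {s0, s1, s2, s3, s8}
Sat(EX (AX A[(r | a) U p])) = {s : some successor in {s0, s1, s2, s3, s8}} = {s2, s3, s4, s7, s8}
|Sat(EX (AX A[(r | a) U p]))| = |{s2, s3, s4, s7, s8}| = 5.

5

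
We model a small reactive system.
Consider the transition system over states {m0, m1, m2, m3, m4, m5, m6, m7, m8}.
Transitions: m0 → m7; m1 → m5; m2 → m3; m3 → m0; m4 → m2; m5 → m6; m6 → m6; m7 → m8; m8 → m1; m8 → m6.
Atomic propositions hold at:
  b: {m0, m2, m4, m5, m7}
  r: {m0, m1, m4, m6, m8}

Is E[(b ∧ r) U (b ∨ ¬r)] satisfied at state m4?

Yes

Sat(b ∧ r) = {m0, m4}
Sat(¬r) = {m2, m3, m5, m7}
Sat(b ∨ ¬r) = {m0, m2, m3, m4, m5, m7}
E[(b ∧ r) U (b ∨ ¬r)]: least fixpoint, start Z0 = Sat((b ∨ ¬r)) = {m0, m2, m3, m4, m5, m7}, add states in Sat(b ∧ r) with some successor in Z. Already a fixed point.
Sat(E[(b ∧ r) U (b ∨ ¬r)]) = {m0, m2, m3, m4, m5, m7}
m4 ∈ Sat(E[(b ∧ r) U (b ∨ ¬r)]) = {m0, m2, m3, m4, m5, m7}, so the formula holds at m4.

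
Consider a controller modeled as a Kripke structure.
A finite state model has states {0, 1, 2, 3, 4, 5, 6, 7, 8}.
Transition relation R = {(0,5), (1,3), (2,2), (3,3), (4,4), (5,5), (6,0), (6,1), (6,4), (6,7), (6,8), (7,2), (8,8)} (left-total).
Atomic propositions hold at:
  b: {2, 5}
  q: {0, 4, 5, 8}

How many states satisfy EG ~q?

5

Sat(~q) = {1, 2, 3, 6, 7}
EG ~q: greatest fixpoint, start Z0 = {1, 2, 3, 6, 7}, keep only states in Sat with some successor in Z. Already a fixed point.
Sat(EG ~q) = {1, 2, 3, 6, 7}
|Sat(EG ~q)| = |{1, 2, 3, 6, 7}| = 5.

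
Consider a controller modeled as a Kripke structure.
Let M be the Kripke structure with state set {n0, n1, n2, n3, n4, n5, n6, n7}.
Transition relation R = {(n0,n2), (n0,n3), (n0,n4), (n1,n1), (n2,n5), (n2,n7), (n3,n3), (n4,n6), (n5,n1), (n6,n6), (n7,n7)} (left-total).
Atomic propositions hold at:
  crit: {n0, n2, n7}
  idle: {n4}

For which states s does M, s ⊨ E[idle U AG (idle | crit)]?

{n7}

Sat(idle | crit) = {n0, n2, n4, n7}
AG (idle | crit): greatest fixpoint, start Z0 = {n0, n2, n4, n7}, keep only states in Sat with every successor in Z. Z1 = {n7}; fixed.
Sat(AG (idle | crit)) = {n7}
E[idle U AG (idle | crit)]: least fixpoint, start Z0 = Sat(AG (idle | crit)) = {n7}, add states in Sat(idle) with some successor in Z. Already a fixed point.
Sat(E[idle U AG (idle | crit)]) = {n7}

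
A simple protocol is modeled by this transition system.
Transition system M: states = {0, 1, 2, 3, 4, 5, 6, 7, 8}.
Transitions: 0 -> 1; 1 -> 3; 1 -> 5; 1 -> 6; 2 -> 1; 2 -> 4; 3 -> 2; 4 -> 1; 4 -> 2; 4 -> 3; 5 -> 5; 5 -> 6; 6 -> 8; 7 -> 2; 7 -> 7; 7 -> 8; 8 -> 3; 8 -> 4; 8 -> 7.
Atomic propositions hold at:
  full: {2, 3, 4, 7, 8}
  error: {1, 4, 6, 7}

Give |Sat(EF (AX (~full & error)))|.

Sat(~full) = {0, 1, 5, 6}
Sat(~full & error) = {1, 6}
Sat(AX (~full & error)) = {s : every successor in {1, 6}} = {0}
EF (AX (~full & error)): least fixpoint, start Z0 = {0}, add states with some successor in Z. Already a fixed point.
Sat(EF (AX (~full & error))) = {0}
|Sat(EF (AX (~full & error)))| = |{0}| = 1.

1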